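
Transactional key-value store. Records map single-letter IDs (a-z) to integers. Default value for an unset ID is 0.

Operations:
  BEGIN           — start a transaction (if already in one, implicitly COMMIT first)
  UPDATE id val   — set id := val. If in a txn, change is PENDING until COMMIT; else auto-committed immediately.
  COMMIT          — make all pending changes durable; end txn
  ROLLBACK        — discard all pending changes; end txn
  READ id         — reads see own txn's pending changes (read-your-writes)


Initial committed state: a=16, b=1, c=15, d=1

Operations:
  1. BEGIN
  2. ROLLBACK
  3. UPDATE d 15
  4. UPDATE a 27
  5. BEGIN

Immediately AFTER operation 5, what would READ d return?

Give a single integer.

Answer: 15

Derivation:
Initial committed: {a=16, b=1, c=15, d=1}
Op 1: BEGIN: in_txn=True, pending={}
Op 2: ROLLBACK: discarded pending []; in_txn=False
Op 3: UPDATE d=15 (auto-commit; committed d=15)
Op 4: UPDATE a=27 (auto-commit; committed a=27)
Op 5: BEGIN: in_txn=True, pending={}
After op 5: visible(d) = 15 (pending={}, committed={a=27, b=1, c=15, d=15})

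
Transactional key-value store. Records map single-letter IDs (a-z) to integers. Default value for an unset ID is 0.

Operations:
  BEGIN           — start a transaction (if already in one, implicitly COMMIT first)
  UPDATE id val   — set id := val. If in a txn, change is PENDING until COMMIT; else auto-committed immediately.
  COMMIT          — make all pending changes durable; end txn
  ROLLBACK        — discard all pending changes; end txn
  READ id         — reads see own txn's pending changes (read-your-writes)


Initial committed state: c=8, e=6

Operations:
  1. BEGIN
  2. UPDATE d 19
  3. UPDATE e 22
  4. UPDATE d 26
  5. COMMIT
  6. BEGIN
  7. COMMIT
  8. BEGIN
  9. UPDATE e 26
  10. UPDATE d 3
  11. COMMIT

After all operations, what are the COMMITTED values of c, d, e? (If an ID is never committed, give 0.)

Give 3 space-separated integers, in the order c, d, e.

Initial committed: {c=8, e=6}
Op 1: BEGIN: in_txn=True, pending={}
Op 2: UPDATE d=19 (pending; pending now {d=19})
Op 3: UPDATE e=22 (pending; pending now {d=19, e=22})
Op 4: UPDATE d=26 (pending; pending now {d=26, e=22})
Op 5: COMMIT: merged ['d', 'e'] into committed; committed now {c=8, d=26, e=22}
Op 6: BEGIN: in_txn=True, pending={}
Op 7: COMMIT: merged [] into committed; committed now {c=8, d=26, e=22}
Op 8: BEGIN: in_txn=True, pending={}
Op 9: UPDATE e=26 (pending; pending now {e=26})
Op 10: UPDATE d=3 (pending; pending now {d=3, e=26})
Op 11: COMMIT: merged ['d', 'e'] into committed; committed now {c=8, d=3, e=26}
Final committed: {c=8, d=3, e=26}

Answer: 8 3 26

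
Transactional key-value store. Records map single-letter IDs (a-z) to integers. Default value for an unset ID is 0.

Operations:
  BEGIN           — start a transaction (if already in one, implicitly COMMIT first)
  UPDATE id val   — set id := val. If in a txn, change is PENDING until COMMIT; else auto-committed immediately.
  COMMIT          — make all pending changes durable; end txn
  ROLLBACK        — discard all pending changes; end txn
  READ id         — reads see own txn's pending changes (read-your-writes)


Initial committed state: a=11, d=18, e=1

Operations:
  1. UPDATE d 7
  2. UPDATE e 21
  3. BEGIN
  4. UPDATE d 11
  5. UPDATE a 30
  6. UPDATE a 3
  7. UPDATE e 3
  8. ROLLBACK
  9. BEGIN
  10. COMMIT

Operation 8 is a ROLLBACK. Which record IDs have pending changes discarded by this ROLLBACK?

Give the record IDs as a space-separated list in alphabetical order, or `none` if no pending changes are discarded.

Answer: a d e

Derivation:
Initial committed: {a=11, d=18, e=1}
Op 1: UPDATE d=7 (auto-commit; committed d=7)
Op 2: UPDATE e=21 (auto-commit; committed e=21)
Op 3: BEGIN: in_txn=True, pending={}
Op 4: UPDATE d=11 (pending; pending now {d=11})
Op 5: UPDATE a=30 (pending; pending now {a=30, d=11})
Op 6: UPDATE a=3 (pending; pending now {a=3, d=11})
Op 7: UPDATE e=3 (pending; pending now {a=3, d=11, e=3})
Op 8: ROLLBACK: discarded pending ['a', 'd', 'e']; in_txn=False
Op 9: BEGIN: in_txn=True, pending={}
Op 10: COMMIT: merged [] into committed; committed now {a=11, d=7, e=21}
ROLLBACK at op 8 discards: ['a', 'd', 'e']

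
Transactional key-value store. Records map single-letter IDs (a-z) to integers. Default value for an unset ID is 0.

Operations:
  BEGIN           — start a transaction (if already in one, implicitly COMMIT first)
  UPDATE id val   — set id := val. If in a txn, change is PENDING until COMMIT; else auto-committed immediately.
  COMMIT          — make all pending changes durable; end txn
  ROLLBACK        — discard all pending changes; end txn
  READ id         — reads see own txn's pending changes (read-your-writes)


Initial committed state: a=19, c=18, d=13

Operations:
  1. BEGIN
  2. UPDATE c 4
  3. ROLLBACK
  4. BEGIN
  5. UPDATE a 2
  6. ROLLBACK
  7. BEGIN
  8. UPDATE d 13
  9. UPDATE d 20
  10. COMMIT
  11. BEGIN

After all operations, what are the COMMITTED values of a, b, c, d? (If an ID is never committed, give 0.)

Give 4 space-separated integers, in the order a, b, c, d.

Answer: 19 0 18 20

Derivation:
Initial committed: {a=19, c=18, d=13}
Op 1: BEGIN: in_txn=True, pending={}
Op 2: UPDATE c=4 (pending; pending now {c=4})
Op 3: ROLLBACK: discarded pending ['c']; in_txn=False
Op 4: BEGIN: in_txn=True, pending={}
Op 5: UPDATE a=2 (pending; pending now {a=2})
Op 6: ROLLBACK: discarded pending ['a']; in_txn=False
Op 7: BEGIN: in_txn=True, pending={}
Op 8: UPDATE d=13 (pending; pending now {d=13})
Op 9: UPDATE d=20 (pending; pending now {d=20})
Op 10: COMMIT: merged ['d'] into committed; committed now {a=19, c=18, d=20}
Op 11: BEGIN: in_txn=True, pending={}
Final committed: {a=19, c=18, d=20}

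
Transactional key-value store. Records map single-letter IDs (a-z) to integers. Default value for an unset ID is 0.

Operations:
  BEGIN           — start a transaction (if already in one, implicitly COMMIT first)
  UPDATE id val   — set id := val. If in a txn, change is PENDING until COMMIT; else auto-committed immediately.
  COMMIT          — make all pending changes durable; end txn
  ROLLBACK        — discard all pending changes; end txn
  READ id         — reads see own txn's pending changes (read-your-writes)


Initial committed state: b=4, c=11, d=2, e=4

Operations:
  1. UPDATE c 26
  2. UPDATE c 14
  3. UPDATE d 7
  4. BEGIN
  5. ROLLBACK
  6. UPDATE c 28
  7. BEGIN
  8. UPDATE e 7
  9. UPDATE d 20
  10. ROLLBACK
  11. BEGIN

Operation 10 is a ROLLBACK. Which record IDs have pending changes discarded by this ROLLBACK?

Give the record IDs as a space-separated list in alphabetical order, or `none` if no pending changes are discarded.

Answer: d e

Derivation:
Initial committed: {b=4, c=11, d=2, e=4}
Op 1: UPDATE c=26 (auto-commit; committed c=26)
Op 2: UPDATE c=14 (auto-commit; committed c=14)
Op 3: UPDATE d=7 (auto-commit; committed d=7)
Op 4: BEGIN: in_txn=True, pending={}
Op 5: ROLLBACK: discarded pending []; in_txn=False
Op 6: UPDATE c=28 (auto-commit; committed c=28)
Op 7: BEGIN: in_txn=True, pending={}
Op 8: UPDATE e=7 (pending; pending now {e=7})
Op 9: UPDATE d=20 (pending; pending now {d=20, e=7})
Op 10: ROLLBACK: discarded pending ['d', 'e']; in_txn=False
Op 11: BEGIN: in_txn=True, pending={}
ROLLBACK at op 10 discards: ['d', 'e']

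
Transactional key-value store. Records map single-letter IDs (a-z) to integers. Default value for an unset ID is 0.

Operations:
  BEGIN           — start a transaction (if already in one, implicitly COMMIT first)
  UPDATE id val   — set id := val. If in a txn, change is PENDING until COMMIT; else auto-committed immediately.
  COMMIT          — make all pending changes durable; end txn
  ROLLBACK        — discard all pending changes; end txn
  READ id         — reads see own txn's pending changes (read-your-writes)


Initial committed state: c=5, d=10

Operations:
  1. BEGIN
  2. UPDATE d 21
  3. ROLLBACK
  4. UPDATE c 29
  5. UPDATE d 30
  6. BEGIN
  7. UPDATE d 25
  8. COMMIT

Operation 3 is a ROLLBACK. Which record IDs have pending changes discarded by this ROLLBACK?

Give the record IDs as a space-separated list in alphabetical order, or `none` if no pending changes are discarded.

Initial committed: {c=5, d=10}
Op 1: BEGIN: in_txn=True, pending={}
Op 2: UPDATE d=21 (pending; pending now {d=21})
Op 3: ROLLBACK: discarded pending ['d']; in_txn=False
Op 4: UPDATE c=29 (auto-commit; committed c=29)
Op 5: UPDATE d=30 (auto-commit; committed d=30)
Op 6: BEGIN: in_txn=True, pending={}
Op 7: UPDATE d=25 (pending; pending now {d=25})
Op 8: COMMIT: merged ['d'] into committed; committed now {c=29, d=25}
ROLLBACK at op 3 discards: ['d']

Answer: d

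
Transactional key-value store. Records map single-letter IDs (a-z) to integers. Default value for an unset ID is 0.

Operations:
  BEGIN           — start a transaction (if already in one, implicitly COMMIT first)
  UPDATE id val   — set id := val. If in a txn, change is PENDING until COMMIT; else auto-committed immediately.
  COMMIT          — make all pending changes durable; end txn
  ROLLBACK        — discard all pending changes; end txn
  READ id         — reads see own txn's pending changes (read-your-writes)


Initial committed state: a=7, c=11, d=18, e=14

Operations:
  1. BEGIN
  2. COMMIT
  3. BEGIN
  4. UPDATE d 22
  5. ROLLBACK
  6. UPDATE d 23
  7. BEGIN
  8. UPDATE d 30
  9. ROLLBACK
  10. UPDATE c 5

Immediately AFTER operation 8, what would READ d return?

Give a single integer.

Initial committed: {a=7, c=11, d=18, e=14}
Op 1: BEGIN: in_txn=True, pending={}
Op 2: COMMIT: merged [] into committed; committed now {a=7, c=11, d=18, e=14}
Op 3: BEGIN: in_txn=True, pending={}
Op 4: UPDATE d=22 (pending; pending now {d=22})
Op 5: ROLLBACK: discarded pending ['d']; in_txn=False
Op 6: UPDATE d=23 (auto-commit; committed d=23)
Op 7: BEGIN: in_txn=True, pending={}
Op 8: UPDATE d=30 (pending; pending now {d=30})
After op 8: visible(d) = 30 (pending={d=30}, committed={a=7, c=11, d=23, e=14})

Answer: 30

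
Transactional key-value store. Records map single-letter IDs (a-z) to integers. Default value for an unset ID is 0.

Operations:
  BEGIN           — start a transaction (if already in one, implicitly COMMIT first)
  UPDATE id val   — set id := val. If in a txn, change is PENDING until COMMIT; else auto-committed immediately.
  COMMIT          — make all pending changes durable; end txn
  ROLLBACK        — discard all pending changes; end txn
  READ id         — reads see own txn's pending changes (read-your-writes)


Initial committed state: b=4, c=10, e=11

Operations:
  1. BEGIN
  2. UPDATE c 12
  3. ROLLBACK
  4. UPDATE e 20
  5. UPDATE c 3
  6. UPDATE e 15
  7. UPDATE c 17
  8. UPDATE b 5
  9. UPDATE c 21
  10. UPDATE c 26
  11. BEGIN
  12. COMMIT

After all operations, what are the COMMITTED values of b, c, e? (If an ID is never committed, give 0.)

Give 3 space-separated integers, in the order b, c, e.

Answer: 5 26 15

Derivation:
Initial committed: {b=4, c=10, e=11}
Op 1: BEGIN: in_txn=True, pending={}
Op 2: UPDATE c=12 (pending; pending now {c=12})
Op 3: ROLLBACK: discarded pending ['c']; in_txn=False
Op 4: UPDATE e=20 (auto-commit; committed e=20)
Op 5: UPDATE c=3 (auto-commit; committed c=3)
Op 6: UPDATE e=15 (auto-commit; committed e=15)
Op 7: UPDATE c=17 (auto-commit; committed c=17)
Op 8: UPDATE b=5 (auto-commit; committed b=5)
Op 9: UPDATE c=21 (auto-commit; committed c=21)
Op 10: UPDATE c=26 (auto-commit; committed c=26)
Op 11: BEGIN: in_txn=True, pending={}
Op 12: COMMIT: merged [] into committed; committed now {b=5, c=26, e=15}
Final committed: {b=5, c=26, e=15}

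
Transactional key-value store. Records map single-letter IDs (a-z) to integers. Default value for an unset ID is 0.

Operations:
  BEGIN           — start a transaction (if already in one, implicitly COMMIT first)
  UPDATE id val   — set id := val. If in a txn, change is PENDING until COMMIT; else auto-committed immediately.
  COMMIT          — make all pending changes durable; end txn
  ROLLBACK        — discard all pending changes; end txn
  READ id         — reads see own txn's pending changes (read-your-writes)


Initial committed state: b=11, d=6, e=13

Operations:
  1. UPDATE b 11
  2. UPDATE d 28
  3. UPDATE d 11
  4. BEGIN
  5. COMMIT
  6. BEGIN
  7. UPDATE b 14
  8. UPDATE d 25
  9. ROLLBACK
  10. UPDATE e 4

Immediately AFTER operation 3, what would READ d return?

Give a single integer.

Initial committed: {b=11, d=6, e=13}
Op 1: UPDATE b=11 (auto-commit; committed b=11)
Op 2: UPDATE d=28 (auto-commit; committed d=28)
Op 3: UPDATE d=11 (auto-commit; committed d=11)
After op 3: visible(d) = 11 (pending={}, committed={b=11, d=11, e=13})

Answer: 11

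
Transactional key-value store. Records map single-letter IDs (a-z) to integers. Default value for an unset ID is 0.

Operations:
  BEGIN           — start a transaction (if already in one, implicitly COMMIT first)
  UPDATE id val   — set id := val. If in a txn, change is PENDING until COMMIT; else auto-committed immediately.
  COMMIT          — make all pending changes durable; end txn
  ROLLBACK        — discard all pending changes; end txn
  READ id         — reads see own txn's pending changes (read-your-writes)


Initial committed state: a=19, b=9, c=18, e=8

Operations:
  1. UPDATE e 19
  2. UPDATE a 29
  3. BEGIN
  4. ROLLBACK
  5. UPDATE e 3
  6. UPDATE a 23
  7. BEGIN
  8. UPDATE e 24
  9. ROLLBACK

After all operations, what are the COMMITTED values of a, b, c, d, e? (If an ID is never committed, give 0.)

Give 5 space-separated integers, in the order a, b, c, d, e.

Initial committed: {a=19, b=9, c=18, e=8}
Op 1: UPDATE e=19 (auto-commit; committed e=19)
Op 2: UPDATE a=29 (auto-commit; committed a=29)
Op 3: BEGIN: in_txn=True, pending={}
Op 4: ROLLBACK: discarded pending []; in_txn=False
Op 5: UPDATE e=3 (auto-commit; committed e=3)
Op 6: UPDATE a=23 (auto-commit; committed a=23)
Op 7: BEGIN: in_txn=True, pending={}
Op 8: UPDATE e=24 (pending; pending now {e=24})
Op 9: ROLLBACK: discarded pending ['e']; in_txn=False
Final committed: {a=23, b=9, c=18, e=3}

Answer: 23 9 18 0 3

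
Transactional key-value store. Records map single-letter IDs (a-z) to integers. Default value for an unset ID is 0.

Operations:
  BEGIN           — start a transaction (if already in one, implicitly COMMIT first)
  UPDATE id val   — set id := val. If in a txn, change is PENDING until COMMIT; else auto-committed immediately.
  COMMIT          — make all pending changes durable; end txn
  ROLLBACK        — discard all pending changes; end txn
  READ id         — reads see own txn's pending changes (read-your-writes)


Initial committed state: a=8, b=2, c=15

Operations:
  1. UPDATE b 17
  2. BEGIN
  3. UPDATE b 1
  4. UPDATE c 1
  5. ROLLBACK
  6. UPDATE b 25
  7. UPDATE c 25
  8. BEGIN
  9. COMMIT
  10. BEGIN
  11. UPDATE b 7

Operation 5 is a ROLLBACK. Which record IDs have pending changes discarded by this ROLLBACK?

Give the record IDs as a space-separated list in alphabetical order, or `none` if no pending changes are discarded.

Answer: b c

Derivation:
Initial committed: {a=8, b=2, c=15}
Op 1: UPDATE b=17 (auto-commit; committed b=17)
Op 2: BEGIN: in_txn=True, pending={}
Op 3: UPDATE b=1 (pending; pending now {b=1})
Op 4: UPDATE c=1 (pending; pending now {b=1, c=1})
Op 5: ROLLBACK: discarded pending ['b', 'c']; in_txn=False
Op 6: UPDATE b=25 (auto-commit; committed b=25)
Op 7: UPDATE c=25 (auto-commit; committed c=25)
Op 8: BEGIN: in_txn=True, pending={}
Op 9: COMMIT: merged [] into committed; committed now {a=8, b=25, c=25}
Op 10: BEGIN: in_txn=True, pending={}
Op 11: UPDATE b=7 (pending; pending now {b=7})
ROLLBACK at op 5 discards: ['b', 'c']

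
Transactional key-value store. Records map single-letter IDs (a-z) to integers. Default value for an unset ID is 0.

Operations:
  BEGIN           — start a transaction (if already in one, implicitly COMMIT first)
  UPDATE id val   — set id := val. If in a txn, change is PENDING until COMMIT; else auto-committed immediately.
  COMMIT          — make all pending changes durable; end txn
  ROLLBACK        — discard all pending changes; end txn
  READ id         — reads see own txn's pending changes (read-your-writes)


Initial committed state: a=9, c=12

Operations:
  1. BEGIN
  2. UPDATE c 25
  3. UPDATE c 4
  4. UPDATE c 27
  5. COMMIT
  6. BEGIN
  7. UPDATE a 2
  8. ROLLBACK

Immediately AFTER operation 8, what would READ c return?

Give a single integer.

Initial committed: {a=9, c=12}
Op 1: BEGIN: in_txn=True, pending={}
Op 2: UPDATE c=25 (pending; pending now {c=25})
Op 3: UPDATE c=4 (pending; pending now {c=4})
Op 4: UPDATE c=27 (pending; pending now {c=27})
Op 5: COMMIT: merged ['c'] into committed; committed now {a=9, c=27}
Op 6: BEGIN: in_txn=True, pending={}
Op 7: UPDATE a=2 (pending; pending now {a=2})
Op 8: ROLLBACK: discarded pending ['a']; in_txn=False
After op 8: visible(c) = 27 (pending={}, committed={a=9, c=27})

Answer: 27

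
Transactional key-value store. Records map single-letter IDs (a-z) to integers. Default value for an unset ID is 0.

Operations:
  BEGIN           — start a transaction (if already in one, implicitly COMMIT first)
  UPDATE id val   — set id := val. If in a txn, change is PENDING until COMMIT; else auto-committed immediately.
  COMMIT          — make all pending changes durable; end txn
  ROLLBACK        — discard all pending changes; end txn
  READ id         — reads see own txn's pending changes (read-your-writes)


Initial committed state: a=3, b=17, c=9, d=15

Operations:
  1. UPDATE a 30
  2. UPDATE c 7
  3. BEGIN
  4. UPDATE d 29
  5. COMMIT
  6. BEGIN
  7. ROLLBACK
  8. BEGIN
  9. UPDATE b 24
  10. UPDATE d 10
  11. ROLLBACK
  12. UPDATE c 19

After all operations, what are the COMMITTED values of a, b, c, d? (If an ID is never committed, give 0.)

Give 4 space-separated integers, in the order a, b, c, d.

Answer: 30 17 19 29

Derivation:
Initial committed: {a=3, b=17, c=9, d=15}
Op 1: UPDATE a=30 (auto-commit; committed a=30)
Op 2: UPDATE c=7 (auto-commit; committed c=7)
Op 3: BEGIN: in_txn=True, pending={}
Op 4: UPDATE d=29 (pending; pending now {d=29})
Op 5: COMMIT: merged ['d'] into committed; committed now {a=30, b=17, c=7, d=29}
Op 6: BEGIN: in_txn=True, pending={}
Op 7: ROLLBACK: discarded pending []; in_txn=False
Op 8: BEGIN: in_txn=True, pending={}
Op 9: UPDATE b=24 (pending; pending now {b=24})
Op 10: UPDATE d=10 (pending; pending now {b=24, d=10})
Op 11: ROLLBACK: discarded pending ['b', 'd']; in_txn=False
Op 12: UPDATE c=19 (auto-commit; committed c=19)
Final committed: {a=30, b=17, c=19, d=29}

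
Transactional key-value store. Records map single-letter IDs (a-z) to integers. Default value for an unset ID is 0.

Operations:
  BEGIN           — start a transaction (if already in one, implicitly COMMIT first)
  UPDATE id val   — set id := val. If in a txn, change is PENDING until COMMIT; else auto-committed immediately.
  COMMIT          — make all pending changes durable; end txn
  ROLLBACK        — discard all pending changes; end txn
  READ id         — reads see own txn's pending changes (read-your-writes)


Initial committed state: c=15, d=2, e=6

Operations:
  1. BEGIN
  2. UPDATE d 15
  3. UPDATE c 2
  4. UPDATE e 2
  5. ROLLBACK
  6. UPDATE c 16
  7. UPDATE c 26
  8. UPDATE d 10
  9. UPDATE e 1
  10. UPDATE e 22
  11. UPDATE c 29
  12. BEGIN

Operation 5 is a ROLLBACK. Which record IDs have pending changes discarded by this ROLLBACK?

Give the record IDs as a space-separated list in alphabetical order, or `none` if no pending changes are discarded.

Answer: c d e

Derivation:
Initial committed: {c=15, d=2, e=6}
Op 1: BEGIN: in_txn=True, pending={}
Op 2: UPDATE d=15 (pending; pending now {d=15})
Op 3: UPDATE c=2 (pending; pending now {c=2, d=15})
Op 4: UPDATE e=2 (pending; pending now {c=2, d=15, e=2})
Op 5: ROLLBACK: discarded pending ['c', 'd', 'e']; in_txn=False
Op 6: UPDATE c=16 (auto-commit; committed c=16)
Op 7: UPDATE c=26 (auto-commit; committed c=26)
Op 8: UPDATE d=10 (auto-commit; committed d=10)
Op 9: UPDATE e=1 (auto-commit; committed e=1)
Op 10: UPDATE e=22 (auto-commit; committed e=22)
Op 11: UPDATE c=29 (auto-commit; committed c=29)
Op 12: BEGIN: in_txn=True, pending={}
ROLLBACK at op 5 discards: ['c', 'd', 'e']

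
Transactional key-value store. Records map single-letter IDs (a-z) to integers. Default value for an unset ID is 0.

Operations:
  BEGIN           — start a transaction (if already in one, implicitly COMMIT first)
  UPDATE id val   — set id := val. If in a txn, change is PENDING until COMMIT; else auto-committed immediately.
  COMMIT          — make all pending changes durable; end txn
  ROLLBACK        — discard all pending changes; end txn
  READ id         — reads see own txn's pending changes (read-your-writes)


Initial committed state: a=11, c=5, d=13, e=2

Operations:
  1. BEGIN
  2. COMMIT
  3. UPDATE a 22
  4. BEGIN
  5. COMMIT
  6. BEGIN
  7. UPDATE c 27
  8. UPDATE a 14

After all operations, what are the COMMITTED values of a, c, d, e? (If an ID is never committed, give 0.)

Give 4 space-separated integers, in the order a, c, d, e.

Initial committed: {a=11, c=5, d=13, e=2}
Op 1: BEGIN: in_txn=True, pending={}
Op 2: COMMIT: merged [] into committed; committed now {a=11, c=5, d=13, e=2}
Op 3: UPDATE a=22 (auto-commit; committed a=22)
Op 4: BEGIN: in_txn=True, pending={}
Op 5: COMMIT: merged [] into committed; committed now {a=22, c=5, d=13, e=2}
Op 6: BEGIN: in_txn=True, pending={}
Op 7: UPDATE c=27 (pending; pending now {c=27})
Op 8: UPDATE a=14 (pending; pending now {a=14, c=27})
Final committed: {a=22, c=5, d=13, e=2}

Answer: 22 5 13 2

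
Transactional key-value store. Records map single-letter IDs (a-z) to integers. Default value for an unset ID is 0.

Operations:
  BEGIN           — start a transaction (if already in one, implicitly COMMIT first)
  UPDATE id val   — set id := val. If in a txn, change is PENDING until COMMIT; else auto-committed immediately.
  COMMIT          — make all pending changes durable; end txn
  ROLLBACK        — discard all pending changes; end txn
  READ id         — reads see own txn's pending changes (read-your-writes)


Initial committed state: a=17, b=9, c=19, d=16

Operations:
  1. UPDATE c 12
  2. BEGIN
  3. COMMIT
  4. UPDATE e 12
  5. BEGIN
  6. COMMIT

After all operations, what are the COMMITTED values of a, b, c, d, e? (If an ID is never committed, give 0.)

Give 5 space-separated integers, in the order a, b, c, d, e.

Answer: 17 9 12 16 12

Derivation:
Initial committed: {a=17, b=9, c=19, d=16}
Op 1: UPDATE c=12 (auto-commit; committed c=12)
Op 2: BEGIN: in_txn=True, pending={}
Op 3: COMMIT: merged [] into committed; committed now {a=17, b=9, c=12, d=16}
Op 4: UPDATE e=12 (auto-commit; committed e=12)
Op 5: BEGIN: in_txn=True, pending={}
Op 6: COMMIT: merged [] into committed; committed now {a=17, b=9, c=12, d=16, e=12}
Final committed: {a=17, b=9, c=12, d=16, e=12}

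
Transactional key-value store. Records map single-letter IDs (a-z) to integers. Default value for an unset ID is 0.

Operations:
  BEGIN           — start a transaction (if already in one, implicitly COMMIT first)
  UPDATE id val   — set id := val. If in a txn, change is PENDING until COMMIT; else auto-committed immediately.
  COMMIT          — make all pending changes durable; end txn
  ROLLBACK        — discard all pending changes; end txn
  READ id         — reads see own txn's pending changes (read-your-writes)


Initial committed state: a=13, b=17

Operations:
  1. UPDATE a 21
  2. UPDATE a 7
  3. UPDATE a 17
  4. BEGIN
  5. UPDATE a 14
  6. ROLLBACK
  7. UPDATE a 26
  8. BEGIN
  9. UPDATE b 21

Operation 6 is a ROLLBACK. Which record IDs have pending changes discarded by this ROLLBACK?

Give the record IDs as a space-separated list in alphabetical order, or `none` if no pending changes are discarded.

Answer: a

Derivation:
Initial committed: {a=13, b=17}
Op 1: UPDATE a=21 (auto-commit; committed a=21)
Op 2: UPDATE a=7 (auto-commit; committed a=7)
Op 3: UPDATE a=17 (auto-commit; committed a=17)
Op 4: BEGIN: in_txn=True, pending={}
Op 5: UPDATE a=14 (pending; pending now {a=14})
Op 6: ROLLBACK: discarded pending ['a']; in_txn=False
Op 7: UPDATE a=26 (auto-commit; committed a=26)
Op 8: BEGIN: in_txn=True, pending={}
Op 9: UPDATE b=21 (pending; pending now {b=21})
ROLLBACK at op 6 discards: ['a']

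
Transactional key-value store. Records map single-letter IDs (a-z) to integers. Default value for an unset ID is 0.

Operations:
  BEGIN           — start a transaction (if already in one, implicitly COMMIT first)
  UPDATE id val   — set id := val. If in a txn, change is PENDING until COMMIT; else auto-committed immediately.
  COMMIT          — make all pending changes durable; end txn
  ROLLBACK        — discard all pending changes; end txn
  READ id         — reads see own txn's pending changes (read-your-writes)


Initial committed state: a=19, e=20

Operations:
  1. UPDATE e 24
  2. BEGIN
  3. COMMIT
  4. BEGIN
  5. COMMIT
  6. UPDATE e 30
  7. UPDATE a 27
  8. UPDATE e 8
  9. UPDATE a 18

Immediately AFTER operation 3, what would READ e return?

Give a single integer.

Initial committed: {a=19, e=20}
Op 1: UPDATE e=24 (auto-commit; committed e=24)
Op 2: BEGIN: in_txn=True, pending={}
Op 3: COMMIT: merged [] into committed; committed now {a=19, e=24}
After op 3: visible(e) = 24 (pending={}, committed={a=19, e=24})

Answer: 24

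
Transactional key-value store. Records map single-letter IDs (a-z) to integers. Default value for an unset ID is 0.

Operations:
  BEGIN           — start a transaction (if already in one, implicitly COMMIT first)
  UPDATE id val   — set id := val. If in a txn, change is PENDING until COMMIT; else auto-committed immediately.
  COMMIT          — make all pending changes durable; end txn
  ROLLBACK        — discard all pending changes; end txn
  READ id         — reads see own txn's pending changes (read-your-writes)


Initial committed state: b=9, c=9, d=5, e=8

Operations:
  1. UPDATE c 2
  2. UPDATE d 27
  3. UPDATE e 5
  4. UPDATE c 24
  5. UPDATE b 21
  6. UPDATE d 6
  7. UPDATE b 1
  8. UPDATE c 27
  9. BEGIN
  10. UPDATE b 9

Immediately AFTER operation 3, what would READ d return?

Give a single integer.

Initial committed: {b=9, c=9, d=5, e=8}
Op 1: UPDATE c=2 (auto-commit; committed c=2)
Op 2: UPDATE d=27 (auto-commit; committed d=27)
Op 3: UPDATE e=5 (auto-commit; committed e=5)
After op 3: visible(d) = 27 (pending={}, committed={b=9, c=2, d=27, e=5})

Answer: 27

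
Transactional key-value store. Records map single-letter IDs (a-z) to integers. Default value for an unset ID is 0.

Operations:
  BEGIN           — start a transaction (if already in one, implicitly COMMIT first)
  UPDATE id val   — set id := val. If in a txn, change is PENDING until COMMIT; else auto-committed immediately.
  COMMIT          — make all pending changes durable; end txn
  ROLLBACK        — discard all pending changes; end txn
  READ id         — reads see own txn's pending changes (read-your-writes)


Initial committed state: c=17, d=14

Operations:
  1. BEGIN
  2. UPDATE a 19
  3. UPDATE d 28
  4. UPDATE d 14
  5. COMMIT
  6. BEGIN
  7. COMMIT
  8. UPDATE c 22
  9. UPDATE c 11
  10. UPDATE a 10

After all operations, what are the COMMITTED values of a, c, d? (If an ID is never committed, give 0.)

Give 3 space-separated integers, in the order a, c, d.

Answer: 10 11 14

Derivation:
Initial committed: {c=17, d=14}
Op 1: BEGIN: in_txn=True, pending={}
Op 2: UPDATE a=19 (pending; pending now {a=19})
Op 3: UPDATE d=28 (pending; pending now {a=19, d=28})
Op 4: UPDATE d=14 (pending; pending now {a=19, d=14})
Op 5: COMMIT: merged ['a', 'd'] into committed; committed now {a=19, c=17, d=14}
Op 6: BEGIN: in_txn=True, pending={}
Op 7: COMMIT: merged [] into committed; committed now {a=19, c=17, d=14}
Op 8: UPDATE c=22 (auto-commit; committed c=22)
Op 9: UPDATE c=11 (auto-commit; committed c=11)
Op 10: UPDATE a=10 (auto-commit; committed a=10)
Final committed: {a=10, c=11, d=14}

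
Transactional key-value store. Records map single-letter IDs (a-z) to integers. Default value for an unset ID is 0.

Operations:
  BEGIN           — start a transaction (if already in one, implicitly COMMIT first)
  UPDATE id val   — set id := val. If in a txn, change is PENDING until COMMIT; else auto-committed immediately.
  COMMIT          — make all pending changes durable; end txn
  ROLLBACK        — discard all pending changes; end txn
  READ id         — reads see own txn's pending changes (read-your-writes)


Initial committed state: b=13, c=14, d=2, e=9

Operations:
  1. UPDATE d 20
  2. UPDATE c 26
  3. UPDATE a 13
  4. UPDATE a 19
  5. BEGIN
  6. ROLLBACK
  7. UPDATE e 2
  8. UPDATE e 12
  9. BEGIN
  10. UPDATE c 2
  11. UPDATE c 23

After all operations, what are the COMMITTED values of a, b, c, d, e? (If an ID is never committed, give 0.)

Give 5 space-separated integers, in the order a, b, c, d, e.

Initial committed: {b=13, c=14, d=2, e=9}
Op 1: UPDATE d=20 (auto-commit; committed d=20)
Op 2: UPDATE c=26 (auto-commit; committed c=26)
Op 3: UPDATE a=13 (auto-commit; committed a=13)
Op 4: UPDATE a=19 (auto-commit; committed a=19)
Op 5: BEGIN: in_txn=True, pending={}
Op 6: ROLLBACK: discarded pending []; in_txn=False
Op 7: UPDATE e=2 (auto-commit; committed e=2)
Op 8: UPDATE e=12 (auto-commit; committed e=12)
Op 9: BEGIN: in_txn=True, pending={}
Op 10: UPDATE c=2 (pending; pending now {c=2})
Op 11: UPDATE c=23 (pending; pending now {c=23})
Final committed: {a=19, b=13, c=26, d=20, e=12}

Answer: 19 13 26 20 12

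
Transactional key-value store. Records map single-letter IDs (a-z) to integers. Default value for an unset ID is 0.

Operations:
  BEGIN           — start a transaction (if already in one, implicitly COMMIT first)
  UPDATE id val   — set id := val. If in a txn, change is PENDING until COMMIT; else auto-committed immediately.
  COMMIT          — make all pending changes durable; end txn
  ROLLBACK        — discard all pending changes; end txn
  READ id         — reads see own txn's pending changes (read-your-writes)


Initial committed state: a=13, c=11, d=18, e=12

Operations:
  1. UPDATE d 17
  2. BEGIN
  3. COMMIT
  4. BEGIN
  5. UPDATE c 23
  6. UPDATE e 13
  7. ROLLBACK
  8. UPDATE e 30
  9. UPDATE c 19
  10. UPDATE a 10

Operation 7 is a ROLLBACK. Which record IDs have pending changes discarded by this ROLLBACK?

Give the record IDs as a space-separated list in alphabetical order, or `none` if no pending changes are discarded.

Answer: c e

Derivation:
Initial committed: {a=13, c=11, d=18, e=12}
Op 1: UPDATE d=17 (auto-commit; committed d=17)
Op 2: BEGIN: in_txn=True, pending={}
Op 3: COMMIT: merged [] into committed; committed now {a=13, c=11, d=17, e=12}
Op 4: BEGIN: in_txn=True, pending={}
Op 5: UPDATE c=23 (pending; pending now {c=23})
Op 6: UPDATE e=13 (pending; pending now {c=23, e=13})
Op 7: ROLLBACK: discarded pending ['c', 'e']; in_txn=False
Op 8: UPDATE e=30 (auto-commit; committed e=30)
Op 9: UPDATE c=19 (auto-commit; committed c=19)
Op 10: UPDATE a=10 (auto-commit; committed a=10)
ROLLBACK at op 7 discards: ['c', 'e']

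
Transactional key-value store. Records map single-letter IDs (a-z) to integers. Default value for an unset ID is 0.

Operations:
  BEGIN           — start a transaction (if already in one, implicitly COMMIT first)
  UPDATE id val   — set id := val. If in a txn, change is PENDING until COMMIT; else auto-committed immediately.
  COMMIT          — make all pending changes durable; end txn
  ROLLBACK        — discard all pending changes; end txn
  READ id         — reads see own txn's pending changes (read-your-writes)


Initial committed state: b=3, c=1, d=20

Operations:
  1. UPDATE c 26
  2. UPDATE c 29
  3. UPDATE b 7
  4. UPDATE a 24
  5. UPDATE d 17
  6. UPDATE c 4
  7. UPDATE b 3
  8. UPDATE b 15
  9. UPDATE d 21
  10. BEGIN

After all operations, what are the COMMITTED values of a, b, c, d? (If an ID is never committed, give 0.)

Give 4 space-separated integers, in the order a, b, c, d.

Initial committed: {b=3, c=1, d=20}
Op 1: UPDATE c=26 (auto-commit; committed c=26)
Op 2: UPDATE c=29 (auto-commit; committed c=29)
Op 3: UPDATE b=7 (auto-commit; committed b=7)
Op 4: UPDATE a=24 (auto-commit; committed a=24)
Op 5: UPDATE d=17 (auto-commit; committed d=17)
Op 6: UPDATE c=4 (auto-commit; committed c=4)
Op 7: UPDATE b=3 (auto-commit; committed b=3)
Op 8: UPDATE b=15 (auto-commit; committed b=15)
Op 9: UPDATE d=21 (auto-commit; committed d=21)
Op 10: BEGIN: in_txn=True, pending={}
Final committed: {a=24, b=15, c=4, d=21}

Answer: 24 15 4 21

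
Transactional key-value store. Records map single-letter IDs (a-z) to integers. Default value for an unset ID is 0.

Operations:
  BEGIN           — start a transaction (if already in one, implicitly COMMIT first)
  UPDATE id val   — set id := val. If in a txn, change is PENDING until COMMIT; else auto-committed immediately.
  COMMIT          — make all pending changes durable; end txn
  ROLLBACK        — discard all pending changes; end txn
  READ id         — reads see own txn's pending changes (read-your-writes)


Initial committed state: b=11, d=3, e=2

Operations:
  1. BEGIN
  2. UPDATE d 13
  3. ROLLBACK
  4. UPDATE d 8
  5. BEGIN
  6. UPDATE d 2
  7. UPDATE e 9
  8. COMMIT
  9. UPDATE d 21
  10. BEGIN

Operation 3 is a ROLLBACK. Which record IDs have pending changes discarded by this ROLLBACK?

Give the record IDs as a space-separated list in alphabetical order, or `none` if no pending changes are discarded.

Initial committed: {b=11, d=3, e=2}
Op 1: BEGIN: in_txn=True, pending={}
Op 2: UPDATE d=13 (pending; pending now {d=13})
Op 3: ROLLBACK: discarded pending ['d']; in_txn=False
Op 4: UPDATE d=8 (auto-commit; committed d=8)
Op 5: BEGIN: in_txn=True, pending={}
Op 6: UPDATE d=2 (pending; pending now {d=2})
Op 7: UPDATE e=9 (pending; pending now {d=2, e=9})
Op 8: COMMIT: merged ['d', 'e'] into committed; committed now {b=11, d=2, e=9}
Op 9: UPDATE d=21 (auto-commit; committed d=21)
Op 10: BEGIN: in_txn=True, pending={}
ROLLBACK at op 3 discards: ['d']

Answer: d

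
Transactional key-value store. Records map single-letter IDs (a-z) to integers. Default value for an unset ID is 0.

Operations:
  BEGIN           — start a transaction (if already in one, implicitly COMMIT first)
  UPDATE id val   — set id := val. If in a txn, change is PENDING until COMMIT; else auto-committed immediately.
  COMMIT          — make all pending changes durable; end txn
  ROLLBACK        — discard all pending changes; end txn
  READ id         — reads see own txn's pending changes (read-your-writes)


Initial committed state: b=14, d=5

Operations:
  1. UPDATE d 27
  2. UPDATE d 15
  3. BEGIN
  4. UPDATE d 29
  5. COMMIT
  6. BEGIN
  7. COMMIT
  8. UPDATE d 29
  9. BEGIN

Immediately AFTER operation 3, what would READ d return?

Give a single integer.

Answer: 15

Derivation:
Initial committed: {b=14, d=5}
Op 1: UPDATE d=27 (auto-commit; committed d=27)
Op 2: UPDATE d=15 (auto-commit; committed d=15)
Op 3: BEGIN: in_txn=True, pending={}
After op 3: visible(d) = 15 (pending={}, committed={b=14, d=15})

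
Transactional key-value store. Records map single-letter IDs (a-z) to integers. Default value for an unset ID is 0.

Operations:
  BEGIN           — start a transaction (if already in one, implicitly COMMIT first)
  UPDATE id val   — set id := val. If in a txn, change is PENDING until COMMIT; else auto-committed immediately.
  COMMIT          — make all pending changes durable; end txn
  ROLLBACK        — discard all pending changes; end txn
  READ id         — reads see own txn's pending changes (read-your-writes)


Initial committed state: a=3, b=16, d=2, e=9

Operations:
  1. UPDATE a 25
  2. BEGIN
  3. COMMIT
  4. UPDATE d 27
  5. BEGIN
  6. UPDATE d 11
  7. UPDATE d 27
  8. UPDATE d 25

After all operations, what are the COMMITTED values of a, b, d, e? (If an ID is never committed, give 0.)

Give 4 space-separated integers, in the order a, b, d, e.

Initial committed: {a=3, b=16, d=2, e=9}
Op 1: UPDATE a=25 (auto-commit; committed a=25)
Op 2: BEGIN: in_txn=True, pending={}
Op 3: COMMIT: merged [] into committed; committed now {a=25, b=16, d=2, e=9}
Op 4: UPDATE d=27 (auto-commit; committed d=27)
Op 5: BEGIN: in_txn=True, pending={}
Op 6: UPDATE d=11 (pending; pending now {d=11})
Op 7: UPDATE d=27 (pending; pending now {d=27})
Op 8: UPDATE d=25 (pending; pending now {d=25})
Final committed: {a=25, b=16, d=27, e=9}

Answer: 25 16 27 9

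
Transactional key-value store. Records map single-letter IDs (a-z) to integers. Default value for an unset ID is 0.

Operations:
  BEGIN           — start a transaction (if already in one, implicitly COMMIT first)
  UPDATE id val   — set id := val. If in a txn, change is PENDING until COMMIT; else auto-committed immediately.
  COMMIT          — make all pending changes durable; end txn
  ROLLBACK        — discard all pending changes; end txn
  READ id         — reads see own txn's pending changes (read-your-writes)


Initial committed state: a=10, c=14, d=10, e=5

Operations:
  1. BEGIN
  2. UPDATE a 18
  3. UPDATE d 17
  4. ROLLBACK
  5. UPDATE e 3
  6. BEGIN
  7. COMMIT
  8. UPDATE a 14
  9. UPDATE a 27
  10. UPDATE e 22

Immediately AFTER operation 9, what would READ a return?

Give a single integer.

Initial committed: {a=10, c=14, d=10, e=5}
Op 1: BEGIN: in_txn=True, pending={}
Op 2: UPDATE a=18 (pending; pending now {a=18})
Op 3: UPDATE d=17 (pending; pending now {a=18, d=17})
Op 4: ROLLBACK: discarded pending ['a', 'd']; in_txn=False
Op 5: UPDATE e=3 (auto-commit; committed e=3)
Op 6: BEGIN: in_txn=True, pending={}
Op 7: COMMIT: merged [] into committed; committed now {a=10, c=14, d=10, e=3}
Op 8: UPDATE a=14 (auto-commit; committed a=14)
Op 9: UPDATE a=27 (auto-commit; committed a=27)
After op 9: visible(a) = 27 (pending={}, committed={a=27, c=14, d=10, e=3})

Answer: 27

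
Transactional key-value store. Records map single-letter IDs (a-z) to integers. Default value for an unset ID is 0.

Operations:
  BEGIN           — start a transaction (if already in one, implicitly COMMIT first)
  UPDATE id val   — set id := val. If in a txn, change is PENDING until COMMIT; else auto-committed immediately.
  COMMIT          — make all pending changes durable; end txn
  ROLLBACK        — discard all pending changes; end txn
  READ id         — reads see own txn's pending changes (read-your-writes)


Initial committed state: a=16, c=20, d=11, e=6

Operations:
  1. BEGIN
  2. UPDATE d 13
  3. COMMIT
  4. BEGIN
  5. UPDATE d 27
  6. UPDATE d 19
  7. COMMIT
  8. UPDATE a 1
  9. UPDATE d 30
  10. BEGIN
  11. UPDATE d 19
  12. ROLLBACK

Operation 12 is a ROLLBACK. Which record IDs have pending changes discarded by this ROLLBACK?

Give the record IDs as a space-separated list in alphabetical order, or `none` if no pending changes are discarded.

Initial committed: {a=16, c=20, d=11, e=6}
Op 1: BEGIN: in_txn=True, pending={}
Op 2: UPDATE d=13 (pending; pending now {d=13})
Op 3: COMMIT: merged ['d'] into committed; committed now {a=16, c=20, d=13, e=6}
Op 4: BEGIN: in_txn=True, pending={}
Op 5: UPDATE d=27 (pending; pending now {d=27})
Op 6: UPDATE d=19 (pending; pending now {d=19})
Op 7: COMMIT: merged ['d'] into committed; committed now {a=16, c=20, d=19, e=6}
Op 8: UPDATE a=1 (auto-commit; committed a=1)
Op 9: UPDATE d=30 (auto-commit; committed d=30)
Op 10: BEGIN: in_txn=True, pending={}
Op 11: UPDATE d=19 (pending; pending now {d=19})
Op 12: ROLLBACK: discarded pending ['d']; in_txn=False
ROLLBACK at op 12 discards: ['d']

Answer: d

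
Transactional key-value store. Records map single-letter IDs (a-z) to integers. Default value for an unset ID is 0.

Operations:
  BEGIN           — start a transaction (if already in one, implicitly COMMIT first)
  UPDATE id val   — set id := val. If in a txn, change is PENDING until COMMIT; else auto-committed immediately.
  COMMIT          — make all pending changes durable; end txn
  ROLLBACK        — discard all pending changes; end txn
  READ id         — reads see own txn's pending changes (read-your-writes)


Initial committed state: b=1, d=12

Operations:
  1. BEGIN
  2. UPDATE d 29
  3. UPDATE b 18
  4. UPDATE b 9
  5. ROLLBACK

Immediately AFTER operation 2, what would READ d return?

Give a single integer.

Answer: 29

Derivation:
Initial committed: {b=1, d=12}
Op 1: BEGIN: in_txn=True, pending={}
Op 2: UPDATE d=29 (pending; pending now {d=29})
After op 2: visible(d) = 29 (pending={d=29}, committed={b=1, d=12})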